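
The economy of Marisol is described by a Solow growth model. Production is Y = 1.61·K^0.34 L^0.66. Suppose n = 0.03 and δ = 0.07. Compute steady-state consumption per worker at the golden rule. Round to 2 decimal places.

Break-even investment rate: n + δ = 0.03 + 0.07 = 0.1.
Setting f'(k) = n+δ gives 0.34·1.61·k^(0.34−1) = 0.1, hence k_gold = (0.34·1.61/0.1)^(1/0.66) ≈ 13.1415.
y_gold = 1.61·13.1415^0.34 ≈ 3.8651.
c_gold = y_gold − (n+δ)·k_gold = 3.8651 − 0.1·13.1415 ≈ 2.5510.

c_gold ≈ 2.55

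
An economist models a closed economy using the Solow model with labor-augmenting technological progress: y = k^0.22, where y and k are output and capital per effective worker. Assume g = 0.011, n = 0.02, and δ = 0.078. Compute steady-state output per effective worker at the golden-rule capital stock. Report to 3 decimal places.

y_gold ≈ 1.219

n + g + δ = 0.02 + 0.011 + 0.078 = 0.109.
Setting f'(k) = n+g+δ gives 0.22·k^(0.22−1) = 0.109, hence k_gold = (0.22/0.109)^(1/0.78) ≈ 2.4605.
Output: y_gold = k_gold^0.22 = 2.4605^0.22 ≈ 1.2191.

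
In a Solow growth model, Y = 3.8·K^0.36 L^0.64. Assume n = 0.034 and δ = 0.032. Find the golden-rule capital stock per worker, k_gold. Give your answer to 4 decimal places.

k_gold ≈ 114.0505

Break-even investment rate: n + δ = 0.034 + 0.032 = 0.066.
Maximizing c = f(k) − (n+δ)·k gives f'(k) = n+δ, i.e. 0.36·3.8·k^(0.36−1) = 0.066, so k_gold = (0.36·3.8/0.066)^(1/0.64) ≈ 114.0505.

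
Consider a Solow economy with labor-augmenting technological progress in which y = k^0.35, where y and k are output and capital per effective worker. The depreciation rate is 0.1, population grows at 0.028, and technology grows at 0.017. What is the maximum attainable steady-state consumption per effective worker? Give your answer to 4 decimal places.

Break-even investment rate: n + g + δ = 0.028 + 0.017 + 0.1 = 0.145.
Setting f'(k) = n+g+δ gives 0.35·k^(0.35−1) = 0.145, hence k_gold = (0.35/0.145)^(1/0.65) ≈ 3.8794.
y_gold = 3.8794^0.35 ≈ 1.6072.
c_gold = y_gold − (n+g+δ)·k_gold = 1.6072 − 0.145·3.8794 ≈ 1.0447.

c_gold ≈ 1.0447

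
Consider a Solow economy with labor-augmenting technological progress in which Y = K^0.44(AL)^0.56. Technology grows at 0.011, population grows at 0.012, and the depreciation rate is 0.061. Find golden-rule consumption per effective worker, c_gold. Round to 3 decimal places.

c_gold ≈ 2.057

The effective depreciation rate is n + g + δ = 0.012 + 0.011 + 0.061 = 0.084.
At the golden rule the marginal product of capital equals n+g+δ: 0.44·k^(0.44−1) = 0.084. Solving, k_gold = (0.44/0.084)^(1/0.56) ≈ 19.2415.
y_gold = 19.2415^0.44 ≈ 3.6734.
c_gold = y_gold − (n+g+δ)·k_gold = 3.6734 − 0.084·19.2415 ≈ 2.0571.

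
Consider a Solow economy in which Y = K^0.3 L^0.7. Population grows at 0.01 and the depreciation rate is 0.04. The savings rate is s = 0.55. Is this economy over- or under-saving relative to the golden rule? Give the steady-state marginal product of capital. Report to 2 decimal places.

n + δ = 0.01 + 0.04 = 0.05.
Steady-state k*: s·k^0.3 = 0.05·k gives k* = (0.55/0.05)^(1/0.7) ≈ 30.7400.
MPK = 0.3·30.7400^(-0.7) ≈ 0.0273.
MPK < n+δ = 0.05, so the economy is dynamically inefficient (over-saving).

over-saving; MPK ≈ 0.03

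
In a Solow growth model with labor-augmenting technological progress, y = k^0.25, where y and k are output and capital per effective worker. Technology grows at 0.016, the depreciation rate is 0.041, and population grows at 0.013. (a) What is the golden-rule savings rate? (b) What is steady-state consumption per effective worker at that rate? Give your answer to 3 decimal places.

Break-even investment rate: n + g + δ = 0.013 + 0.016 + 0.041 = 0.07.
For Cobb-Douglas, s_gold equals capital's share: s_gold = 0.25.
Maximizing c = f(k) − (n+g+δ)·k gives f'(k) = n+g+δ, i.e. 0.25·k^(0.25−1) = 0.07, so k_gold = (0.25/0.07)^(1/0.75) ≈ 5.4591.
y_gold = 5.4591^0.25 ≈ 1.5286; c_gold = (1−0.25)·y_gold ≈ 1.1464.

(a) s_gold = 0.250; (b) c_gold ≈ 1.146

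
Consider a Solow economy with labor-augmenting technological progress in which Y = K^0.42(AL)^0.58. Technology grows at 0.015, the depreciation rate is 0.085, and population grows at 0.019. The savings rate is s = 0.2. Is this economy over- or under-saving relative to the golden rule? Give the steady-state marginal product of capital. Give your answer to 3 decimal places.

under-saving; MPK ≈ 0.250

Break-even investment rate: n + g + δ = 0.019 + 0.015 + 0.085 = 0.119.
Steady-state k*: s·k^0.42 = 0.119·k gives k* = (0.2/0.119)^(1/0.58) ≈ 2.4477.
MPK = 0.42·2.4477^(-0.58) ≈ 0.2499.
MPK > n+g+δ = 0.119, so the economy is dynamically efficient (under-saving).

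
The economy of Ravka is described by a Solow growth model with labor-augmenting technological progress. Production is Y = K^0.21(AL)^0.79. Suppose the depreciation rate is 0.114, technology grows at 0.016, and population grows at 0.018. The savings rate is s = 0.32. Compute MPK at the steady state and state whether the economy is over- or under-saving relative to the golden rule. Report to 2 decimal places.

over-saving; MPK ≈ 0.10

Capital per effective worker breaks even when investment replaces (n + g + δ)·k; here n + g + δ = 0.148.
Steady-state k*: s·k^0.21 = 0.148·k gives k* = (0.32/0.148)^(1/0.79) ≈ 2.6541.
MPK = 0.21·2.6541^(-0.79) ≈ 0.0971.
MPK < n+g+δ = 0.148, so the economy is dynamically inefficient (over-saving).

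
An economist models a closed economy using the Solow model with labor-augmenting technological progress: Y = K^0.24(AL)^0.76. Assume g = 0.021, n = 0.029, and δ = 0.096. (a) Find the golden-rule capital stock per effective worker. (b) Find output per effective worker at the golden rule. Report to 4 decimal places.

(a) k_gold ≈ 1.9232; (b) y_gold ≈ 1.1699

The effective depreciation rate is n + g + δ = 0.029 + 0.021 + 0.096 = 0.146.
Golden rule sets MPK = n+g+δ: 0.24·k^(0.24−1) = 0.146, so k_gold = (0.24/0.146)^(1/0.76) ≈ 1.9232.
y_gold = 1.9232^0.24 ≈ 1.1699.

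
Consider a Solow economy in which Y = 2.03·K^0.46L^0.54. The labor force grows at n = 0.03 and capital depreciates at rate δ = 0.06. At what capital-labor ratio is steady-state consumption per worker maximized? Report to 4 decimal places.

Break-even investment rate: n + δ = 0.03 + 0.06 = 0.09.
Setting f'(k) = n+δ gives 0.46·2.03·k^(0.46−1) = 0.09, hence k_gold = (0.46·2.03/0.09)^(1/0.54) ≈ 76.1207.

k_gold ≈ 76.1207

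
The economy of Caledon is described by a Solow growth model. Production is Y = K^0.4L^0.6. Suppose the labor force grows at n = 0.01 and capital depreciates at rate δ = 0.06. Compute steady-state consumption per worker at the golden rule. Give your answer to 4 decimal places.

c_gold ≈ 1.9178

n + δ = 0.01 + 0.06 = 0.07.
Golden rule sets MPK = n+δ: 0.4·k^(0.4−1) = 0.07, so k_gold = (0.4/0.07)^(1/0.6) ≈ 18.2643.
y_gold = 18.2643^0.4 ≈ 3.1963.
c_gold = y_gold − (n+δ)·k_gold = 3.1963 − 0.07·18.2643 ≈ 1.9178.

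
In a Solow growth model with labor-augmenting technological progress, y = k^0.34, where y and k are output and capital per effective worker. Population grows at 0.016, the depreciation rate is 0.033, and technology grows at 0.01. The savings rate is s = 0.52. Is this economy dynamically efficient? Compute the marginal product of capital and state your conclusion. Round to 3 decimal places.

dynamically inefficient; MPK ≈ 0.039

n + g + δ = 0.016 + 0.01 + 0.033 = 0.059.
Steady-state k*: s·k^0.34 = 0.059·k gives k* = (0.52/0.059)^(1/0.66) ≈ 27.0425.
MPK = 0.34·27.0425^(-0.66) ≈ 0.0386.
MPK < n+g+δ = 0.059, so the economy is dynamically inefficient (over-saving).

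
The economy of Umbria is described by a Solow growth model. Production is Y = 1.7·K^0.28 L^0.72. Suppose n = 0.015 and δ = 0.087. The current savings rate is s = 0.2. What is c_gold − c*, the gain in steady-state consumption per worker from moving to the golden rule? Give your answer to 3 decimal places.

Δc ≈ 0.056

Capital per worker breaks even when investment replaces (n + δ)·k; here n + δ = 0.102.
Current steady state (s = 0.2): k* = (0.2·1.7/0.102)^(1/0.72) ≈ 5.3238, y* = 1.7·5.3238^0.28 ≈ 2.7151, c* = (1−0.2)·2.7151 ≈ 2.1721.
Maximizing c = f(k) − (n+δ)·k gives f'(k) = n+δ, i.e. 0.28·1.7·k^(0.28−1) = 0.102, so k_gold = (0.28·1.7/0.102)^(1/0.72) ≈ 8.4952.
y_gold = 1.7·8.4952^0.28 ≈ 3.0947, c_gold = y_gold − 0.102·k_gold ≈ 2.2282.
Gain: Δc = 2.2282 − 2.1721 ≈ 0.0561.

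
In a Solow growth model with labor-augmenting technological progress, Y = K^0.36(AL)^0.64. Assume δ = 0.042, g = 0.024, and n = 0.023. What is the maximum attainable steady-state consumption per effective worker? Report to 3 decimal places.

Capital per effective worker breaks even when investment replaces (n + g + δ)·k; here n + g + δ = 0.089.
At the golden rule the marginal product of capital equals n+g+δ: 0.36·k^(0.36−1) = 0.089. Solving, k_gold = (0.36/0.089)^(1/0.64) ≈ 8.8777.
y_gold = 8.8777^0.36 ≈ 2.1948.
c_gold = y_gold − (n+g+δ)·k_gold = 2.1948 − 0.089·8.8777 ≈ 1.4047.

c_gold ≈ 1.405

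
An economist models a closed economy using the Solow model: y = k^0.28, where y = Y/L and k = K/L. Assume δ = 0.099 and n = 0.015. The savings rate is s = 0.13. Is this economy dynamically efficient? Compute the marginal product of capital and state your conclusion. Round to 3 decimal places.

n + δ = 0.015 + 0.099 = 0.114.
Steady-state k*: s·k^0.28 = 0.114·k gives k* = (0.13/0.114)^(1/0.72) ≈ 1.2001.
MPK = 0.28·1.2001^(-0.72) ≈ 0.2455.
MPK > n+δ = 0.114, so the economy is dynamically efficient (under-saving).

dynamically efficient; MPK ≈ 0.246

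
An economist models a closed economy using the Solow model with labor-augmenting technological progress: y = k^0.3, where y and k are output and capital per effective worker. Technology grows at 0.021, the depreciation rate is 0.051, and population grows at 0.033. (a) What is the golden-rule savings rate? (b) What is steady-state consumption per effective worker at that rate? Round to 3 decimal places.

(a) s_gold = 0.300; (b) c_gold ≈ 1.098

n + g + δ = 0.033 + 0.021 + 0.051 = 0.105.
For Cobb-Douglas, s_gold equals capital's share: s_gold = 0.3.
Maximizing c = f(k) − (n+g+δ)·k gives f'(k) = n+g+δ, i.e. 0.3·k^(0.3−1) = 0.105, so k_gold = (0.3/0.105)^(1/0.7) ≈ 4.4806.
y_gold = 4.4806^0.3 ≈ 1.5682; c_gold = (1−0.3)·y_gold ≈ 1.0977.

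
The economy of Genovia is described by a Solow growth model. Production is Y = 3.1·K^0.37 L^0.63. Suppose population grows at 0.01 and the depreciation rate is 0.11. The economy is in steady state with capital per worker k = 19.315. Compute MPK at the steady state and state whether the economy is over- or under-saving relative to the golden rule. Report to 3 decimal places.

under-saving; MPK ≈ 0.178

n + δ = 0.01 + 0.11 = 0.12.
MPK = 0.37·3.1·k^(0.37−1) = 0.37·3.1·19.315^(-0.63) ≈ 0.1776.
MPK > 0.12, so the economy is dynamically efficient (under-saving).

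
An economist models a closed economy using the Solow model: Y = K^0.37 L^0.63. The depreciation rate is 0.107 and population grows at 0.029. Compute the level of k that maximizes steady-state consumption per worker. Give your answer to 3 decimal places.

k_gold ≈ 4.897

Break-even investment rate: n + δ = 0.029 + 0.107 = 0.136.
Setting f'(k) = n+δ gives 0.37·k^(0.37−1) = 0.136, hence k_gold = (0.37/0.136)^(1/0.63) ≈ 4.8971.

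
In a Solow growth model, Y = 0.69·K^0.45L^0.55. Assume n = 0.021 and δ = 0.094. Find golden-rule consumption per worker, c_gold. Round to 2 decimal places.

c_gold ≈ 0.86

Break-even investment rate: n + δ = 0.021 + 0.094 = 0.115.
Maximizing c = f(k) − (n+δ)·k gives f'(k) = n+δ, i.e. 0.45·0.69·k^(0.45−1) = 0.115, so k_gold = (0.45·0.69/0.115)^(1/0.55) ≈ 6.0855.
y_gold = 0.69·6.0855^0.45 ≈ 1.5552.
c_gold = y_gold − (n+δ)·k_gold = 1.5552 − 0.115·6.0855 ≈ 0.8554.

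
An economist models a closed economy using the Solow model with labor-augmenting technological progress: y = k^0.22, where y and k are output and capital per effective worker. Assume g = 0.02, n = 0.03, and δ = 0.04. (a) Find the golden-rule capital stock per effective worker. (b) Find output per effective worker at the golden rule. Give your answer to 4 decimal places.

The effective depreciation rate is n + g + δ = 0.03 + 0.02 + 0.04 = 0.09.
Golden rule sets MPK = n+g+δ: 0.22·k^(0.22−1) = 0.09, so k_gold = (0.22/0.09)^(1/0.78) ≈ 3.1453.
y_gold = 3.1453^0.22 ≈ 1.2867.

(a) k_gold ≈ 3.1453; (b) y_gold ≈ 1.2867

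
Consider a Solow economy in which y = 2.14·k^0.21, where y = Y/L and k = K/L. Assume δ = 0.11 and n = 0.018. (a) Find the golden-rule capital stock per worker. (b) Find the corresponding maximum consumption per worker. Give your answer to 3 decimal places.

(a) k_gold ≈ 4.902; (b) c_gold ≈ 2.361

The effective depreciation rate is n + δ = 0.018 + 0.11 = 0.128.
Maximizing c = f(k) − (n+δ)·k gives f'(k) = n+δ, i.e. 0.21·2.14·k^(0.21−1) = 0.128, so k_gold = (0.21·2.14/0.128)^(1/0.79) ≈ 4.9024.
y_gold = 2.14·4.9024^0.21 ≈ 2.9881; c_gold = y_gold − 0.128·k_gold ≈ 2.3606.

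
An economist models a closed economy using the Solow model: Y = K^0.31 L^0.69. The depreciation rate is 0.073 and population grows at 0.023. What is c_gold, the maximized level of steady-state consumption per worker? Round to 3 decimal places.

c_gold ≈ 1.168

Capital per worker breaks even when investment replaces (n + δ)·k; here n + δ = 0.096.
At the golden rule the marginal product of capital equals n+δ: 0.31·k^(0.31−1) = 0.096. Solving, k_gold = (0.31/0.096)^(1/0.69) ≈ 5.4678.
y_gold = 5.4678^0.31 ≈ 1.6933.
c_gold = y_gold − (n+δ)·k_gold = 1.6933 − 0.096·5.4678 ≈ 1.1683.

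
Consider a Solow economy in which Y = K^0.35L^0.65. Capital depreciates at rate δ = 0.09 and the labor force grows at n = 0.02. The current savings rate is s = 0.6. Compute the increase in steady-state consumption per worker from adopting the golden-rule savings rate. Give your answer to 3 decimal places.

Δc ≈ 0.215

Break-even investment rate: n + δ = 0.02 + 0.09 = 0.11.
Current steady state (s = 0.6): k* = (0.6/0.11)^(1/0.65) ≈ 13.5980, y* = 13.5980^0.35 ≈ 2.4930, c* = (1−0.6)·2.4930 ≈ 0.9972.
Setting f'(k) = n+δ gives 0.35·k^(0.35−1) = 0.11, hence k_gold = (0.35/0.11)^(1/0.65) ≈ 5.9340.
y_gold = 5.9340^0.35 ≈ 1.8650, c_gold = y_gold − 0.11·k_gold ≈ 1.2122.
Gain: Δc = 1.2122 − 0.9972 ≈ 0.2150.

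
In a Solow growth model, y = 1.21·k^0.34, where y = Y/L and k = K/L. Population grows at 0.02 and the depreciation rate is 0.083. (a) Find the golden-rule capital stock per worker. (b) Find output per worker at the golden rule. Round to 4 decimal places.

(a) k_gold ≈ 8.1518; (b) y_gold ≈ 2.4695

Capital per worker breaks even when investment replaces (n + δ)·k; here n + δ = 0.103.
Setting f'(k) = n+δ gives 0.34·1.21·k^(0.34−1) = 0.103, hence k_gold = (0.34·1.21/0.103)^(1/0.66) ≈ 8.1518.
y_gold = 1.21·8.1518^0.34 ≈ 2.4695.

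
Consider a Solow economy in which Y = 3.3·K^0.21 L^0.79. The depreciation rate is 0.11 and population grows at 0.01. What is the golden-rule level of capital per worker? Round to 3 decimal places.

n + δ = 0.01 + 0.11 = 0.12.
Golden rule sets MPK = n+δ: 0.21·3.3·k^(0.21−1) = 0.12, so k_gold = (0.21·3.3/0.12)^(1/0.79) ≈ 9.2043.

k_gold ≈ 9.204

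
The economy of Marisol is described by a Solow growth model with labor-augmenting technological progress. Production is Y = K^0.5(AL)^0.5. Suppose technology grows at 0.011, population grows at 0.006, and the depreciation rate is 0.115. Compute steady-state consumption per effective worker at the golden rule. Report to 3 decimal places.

Capital per effective worker breaks even when investment replaces (n + g + δ)·k; here n + g + δ = 0.132.
Golden rule sets MPK = n+g+δ: 0.5·k^(0.5−1) = 0.132, so k_gold = (0.5/0.132)^(1/0.5) ≈ 14.3480.
y_gold = 14.3480^0.5 ≈ 3.7879.
c_gold = y_gold − (n+g+δ)·k_gold = 3.7879 − 0.132·14.3480 ≈ 1.8939.

c_gold ≈ 1.894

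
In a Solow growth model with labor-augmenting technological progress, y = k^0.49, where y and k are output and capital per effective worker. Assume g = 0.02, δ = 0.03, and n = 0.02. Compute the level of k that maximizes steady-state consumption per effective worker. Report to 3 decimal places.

k_gold ≈ 45.400

The effective depreciation rate is n + g + δ = 0.02 + 0.02 + 0.03 = 0.07.
Maximizing c = f(k) − (n+g+δ)·k gives f'(k) = n+g+δ, i.e. 0.49·k^(0.49−1) = 0.07, so k_gold = (0.49/0.07)^(1/0.51) ≈ 45.3999.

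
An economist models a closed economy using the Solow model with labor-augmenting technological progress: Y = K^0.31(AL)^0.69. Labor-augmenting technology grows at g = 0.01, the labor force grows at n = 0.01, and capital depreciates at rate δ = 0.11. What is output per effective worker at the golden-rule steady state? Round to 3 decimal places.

n + g + δ = 0.01 + 0.01 + 0.11 = 0.13.
Setting f'(k) = n+g+δ gives 0.31·k^(0.31−1) = 0.13, hence k_gold = (0.31/0.13)^(1/0.69) ≈ 3.5236.
Output: y_gold = k_gold^0.31 = 3.5236^0.31 ≈ 1.4776.

y_gold ≈ 1.478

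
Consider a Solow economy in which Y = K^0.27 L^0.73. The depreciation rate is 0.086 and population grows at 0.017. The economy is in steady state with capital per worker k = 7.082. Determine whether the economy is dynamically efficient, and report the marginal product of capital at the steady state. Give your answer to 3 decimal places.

dynamically inefficient; MPK ≈ 0.065

Capital per worker breaks even when investment replaces (n + δ)·k; here n + δ = 0.103.
MPK = 0.27·k^(0.27−1) = 0.27·7.082^(-0.73) ≈ 0.0647.
MPK < 0.103, so the economy is dynamically inefficient (over-saving).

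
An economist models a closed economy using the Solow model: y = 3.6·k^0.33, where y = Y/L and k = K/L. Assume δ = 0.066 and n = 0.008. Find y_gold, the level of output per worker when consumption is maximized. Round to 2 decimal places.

y_gold ≈ 14.13

Break-even investment rate: n + δ = 0.008 + 0.066 = 0.074.
At the golden rule the marginal product of capital equals n+δ: 0.33·3.6·k^(0.33−1) = 0.074. Solving, k_gold = (0.33·3.6/0.074)^(1/0.67) ≈ 63.0057.
Output: y_gold = 3.6·k_gold^0.33 = 3.6·63.0057^0.33 ≈ 14.1286.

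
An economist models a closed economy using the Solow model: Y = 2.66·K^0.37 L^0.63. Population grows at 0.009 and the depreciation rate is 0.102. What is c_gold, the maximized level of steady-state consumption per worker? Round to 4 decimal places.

c_gold ≈ 6.0373

The effective depreciation rate is n + δ = 0.009 + 0.102 = 0.111.
Setting f'(k) = n+δ gives 0.37·2.66·k^(0.37−1) = 0.111, hence k_gold = (0.37·2.66/0.111)^(1/0.63) ≈ 31.9434.
y_gold = 2.66·31.9434^0.37 ≈ 9.5830.
c_gold = y_gold − (n+δ)·k_gold = 9.5830 − 0.111·31.9434 ≈ 6.0373.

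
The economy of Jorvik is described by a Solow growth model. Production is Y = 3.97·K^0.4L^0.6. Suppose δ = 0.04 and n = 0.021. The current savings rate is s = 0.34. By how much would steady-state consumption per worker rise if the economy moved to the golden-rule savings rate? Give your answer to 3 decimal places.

Δc ≈ 0.271

Break-even investment rate: n + δ = 0.021 + 0.04 = 0.061.
Current steady state (s = 0.34): k* = (0.34·3.97/0.061)^(1/0.6) ≈ 174.4078, y* = 3.97·174.4078^0.4 ≈ 31.2908, c* = (1−0.34)·31.2908 ≈ 20.6519.
At the golden rule the marginal product of capital equals n+δ: 0.4·3.97·k^(0.4−1) = 0.061. Solving, k_gold = (0.4·3.97/0.061)^(1/0.6) ≈ 228.6657.
y_gold = 3.97·228.6657^0.4 ≈ 34.8715, c_gold = y_gold − 0.061·k_gold ≈ 20.9229.
Gain: Δc = 20.9229 − 20.6519 ≈ 0.2710.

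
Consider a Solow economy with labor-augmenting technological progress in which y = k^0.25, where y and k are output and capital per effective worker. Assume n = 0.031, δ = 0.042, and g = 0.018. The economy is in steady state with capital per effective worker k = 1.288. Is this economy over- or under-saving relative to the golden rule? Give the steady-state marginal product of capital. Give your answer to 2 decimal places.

under-saving; MPK ≈ 0.21

Capital per effective worker breaks even when investment replaces (n + g + δ)·k; here n + g + δ = 0.091.
MPK = 0.25·k^(0.25−1) = 0.25·1.288^(-0.75) ≈ 0.2068.
MPK > 0.091, so the economy is dynamically efficient (under-saving).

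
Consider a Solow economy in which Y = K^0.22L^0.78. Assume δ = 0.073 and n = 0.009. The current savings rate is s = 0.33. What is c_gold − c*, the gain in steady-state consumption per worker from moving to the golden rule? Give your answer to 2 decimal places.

Δc ≈ 0.04

The effective depreciation rate is n + δ = 0.009 + 0.073 = 0.082.
Current steady state (s = 0.33): k* = (0.33/0.082)^(1/0.78) ≈ 5.9601, y* = 5.9601^0.22 ≈ 1.4810, c* = (1−0.33)·1.4810 ≈ 0.9923.
Setting f'(k) = n+δ gives 0.22·k^(0.22−1) = 0.082, hence k_gold = (0.22/0.082)^(1/0.78) ≈ 3.5440.
y_gold = 3.5440^0.22 ≈ 1.3210, c_gold = y_gold − 0.082·k_gold ≈ 1.0303.
Gain: Δc = 1.0303 − 0.9923 ≈ 0.0381.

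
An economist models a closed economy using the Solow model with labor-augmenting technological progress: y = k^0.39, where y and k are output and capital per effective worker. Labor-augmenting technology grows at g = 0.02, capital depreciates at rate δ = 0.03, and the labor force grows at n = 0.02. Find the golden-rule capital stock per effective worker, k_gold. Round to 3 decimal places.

Break-even investment rate: n + g + δ = 0.02 + 0.02 + 0.03 = 0.07.
Setting f'(k) = n+g+δ gives 0.39·k^(0.39−1) = 0.07, hence k_gold = (0.39/0.07)^(1/0.61) ≈ 16.7069.

k_gold ≈ 16.707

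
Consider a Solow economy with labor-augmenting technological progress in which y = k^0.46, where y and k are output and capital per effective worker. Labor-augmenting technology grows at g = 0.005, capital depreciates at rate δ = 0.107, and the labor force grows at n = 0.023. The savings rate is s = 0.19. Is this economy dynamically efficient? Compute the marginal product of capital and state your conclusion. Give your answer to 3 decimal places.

Break-even investment rate: n + g + δ = 0.023 + 0.005 + 0.107 = 0.135.
Steady-state k*: s·k^0.46 = 0.135·k gives k* = (0.19/0.135)^(1/0.54) ≈ 1.8830.
MPK = 0.46·1.8830^(-0.54) ≈ 0.3268.
MPK > n+g+δ = 0.135, so the economy is dynamically efficient (under-saving).

dynamically efficient; MPK ≈ 0.327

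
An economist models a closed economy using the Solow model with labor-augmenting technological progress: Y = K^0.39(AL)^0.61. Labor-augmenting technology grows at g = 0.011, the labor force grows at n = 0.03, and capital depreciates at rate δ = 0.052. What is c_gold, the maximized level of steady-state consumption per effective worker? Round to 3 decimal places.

The effective depreciation rate is n + g + δ = 0.03 + 0.011 + 0.052 = 0.093.
Maximizing c = f(k) − (n+g+δ)·k gives f'(k) = n+g+δ, i.e. 0.39·k^(0.39−1) = 0.093, so k_gold = (0.39/0.093)^(1/0.61) ≈ 10.4864.
y_gold = 10.4864^0.39 ≈ 2.5006.
c_gold = y_gold − (n+g+δ)·k_gold = 2.5006 − 0.093·10.4864 ≈ 1.5254.

c_gold ≈ 1.525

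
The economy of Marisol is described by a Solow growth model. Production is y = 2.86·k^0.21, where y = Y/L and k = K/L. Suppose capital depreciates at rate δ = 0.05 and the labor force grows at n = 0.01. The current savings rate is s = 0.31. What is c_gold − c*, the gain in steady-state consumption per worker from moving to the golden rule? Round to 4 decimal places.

Δc ≈ 0.1305

n + δ = 0.01 + 0.05 = 0.06.
Current steady state (s = 0.31): k* = (0.31·2.86/0.06)^(1/0.79) ≈ 30.2327, y* = 2.86·30.2327^0.21 ≈ 5.8515, c* = (1−0.31)·5.8515 ≈ 4.0375.
At the golden rule the marginal product of capital equals n+δ: 0.21·2.86·k^(0.21−1) = 0.06. Solving, k_gold = (0.21·2.86/0.06)^(1/0.79) ≈ 18.4660.
y_gold = 2.86·18.4660^0.21 ≈ 5.2760, c_gold = y_gold − 0.06·k_gold ≈ 4.1680.
Gain: Δc = 4.1680 − 4.0375 ≈ 0.1305.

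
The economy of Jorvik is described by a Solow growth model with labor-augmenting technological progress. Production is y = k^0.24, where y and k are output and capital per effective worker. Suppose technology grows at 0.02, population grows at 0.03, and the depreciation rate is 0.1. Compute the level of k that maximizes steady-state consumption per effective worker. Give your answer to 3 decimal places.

n + g + δ = 0.03 + 0.02 + 0.1 = 0.15.
Golden rule sets MPK = n+g+δ: 0.24·k^(0.24−1) = 0.15, so k_gold = (0.24/0.15)^(1/0.76) ≈ 1.8560.

k_gold ≈ 1.856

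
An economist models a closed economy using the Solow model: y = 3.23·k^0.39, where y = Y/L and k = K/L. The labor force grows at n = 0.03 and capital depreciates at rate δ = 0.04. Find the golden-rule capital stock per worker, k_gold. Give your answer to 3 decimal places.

k_gold ≈ 114.197

Capital per worker breaks even when investment replaces (n + δ)·k; here n + δ = 0.07.
Maximizing c = f(k) − (n+δ)·k gives f'(k) = n+δ, i.e. 0.39·3.23·k^(0.39−1) = 0.07, so k_gold = (0.39·3.23/0.07)^(1/0.61) ≈ 114.1969.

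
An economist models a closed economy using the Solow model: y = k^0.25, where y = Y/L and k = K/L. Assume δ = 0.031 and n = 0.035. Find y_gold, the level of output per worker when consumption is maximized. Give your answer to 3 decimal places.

y_gold ≈ 1.559

The effective depreciation rate is n + δ = 0.035 + 0.031 = 0.066.
Maximizing c = f(k) − (n+δ)·k gives f'(k) = n+δ, i.e. 0.25·k^(0.25−1) = 0.066, so k_gold = (0.25/0.066)^(1/0.75) ≈ 5.9047.
Output: y_gold = k_gold^0.25 = 5.9047^0.25 ≈ 1.5588.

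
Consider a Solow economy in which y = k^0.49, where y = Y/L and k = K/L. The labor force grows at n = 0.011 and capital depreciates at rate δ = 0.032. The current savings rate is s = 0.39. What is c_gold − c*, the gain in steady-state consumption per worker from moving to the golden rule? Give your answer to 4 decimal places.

The effective depreciation rate is n + δ = 0.011 + 0.032 = 0.043.
Current steady state (s = 0.39): k* = (0.39/0.043)^(1/0.51) ≈ 75.4466, y* = 75.4466^0.49 ≈ 8.3185, c* = (1−0.39)·8.3185 ≈ 5.0743.
Maximizing c = f(k) − (n+δ)·k gives f'(k) = n+δ, i.e. 0.49·k^(0.49−1) = 0.043, so k_gold = (0.49/0.043)^(1/0.51) ≈ 118.0361.
y_gold = 118.0361^0.49 ≈ 10.3583, c_gold = y_gold − 0.043·k_gold ≈ 5.2827.
Gain: Δc = 5.2827 − 5.0743 ≈ 0.2085.

Δc ≈ 0.2085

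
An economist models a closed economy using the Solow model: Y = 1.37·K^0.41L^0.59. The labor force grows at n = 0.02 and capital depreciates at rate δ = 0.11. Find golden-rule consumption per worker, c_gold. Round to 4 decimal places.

c_gold ≈ 2.2348

Capital per worker breaks even when investment replaces (n + δ)·k; here n + δ = 0.13.
Setting f'(k) = n+δ gives 0.41·1.37·k^(0.41−1) = 0.13, hence k_gold = (0.41·1.37/0.13)^(1/0.59) ≈ 11.9460.
y_gold = 1.37·11.9460^0.41 ≈ 3.7878.
c_gold = y_gold − (n+δ)·k_gold = 3.7878 − 0.13·11.9460 ≈ 2.2348.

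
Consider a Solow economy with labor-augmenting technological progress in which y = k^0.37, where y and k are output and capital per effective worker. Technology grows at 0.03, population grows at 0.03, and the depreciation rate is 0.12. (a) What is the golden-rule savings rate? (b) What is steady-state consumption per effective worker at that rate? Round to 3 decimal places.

Capital per effective worker breaks even when investment replaces (n + g + δ)·k; here n + g + δ = 0.18.
For Cobb-Douglas, s_gold equals capital's share: s_gold = 0.37.
Setting f'(k) = n+g+δ gives 0.37·k^(0.37−1) = 0.18, hence k_gold = (0.37/0.18)^(1/0.63) ≈ 3.1384.
y_gold = 3.1384^0.37 ≈ 1.5268; c_gold = (1−0.37)·y_gold ≈ 0.9619.

(a) s_gold = 0.370; (b) c_gold ≈ 0.962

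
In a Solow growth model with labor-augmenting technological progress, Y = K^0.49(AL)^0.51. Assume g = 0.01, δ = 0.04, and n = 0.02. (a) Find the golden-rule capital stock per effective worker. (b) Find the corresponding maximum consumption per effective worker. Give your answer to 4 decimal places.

Capital per effective worker breaks even when investment replaces (n + g + δ)·k; here n + g + δ = 0.07.
At the golden rule the marginal product of capital equals n+g+δ: 0.49·k^(0.49−1) = 0.07. Solving, k_gold = (0.49/0.07)^(1/0.51) ≈ 45.3999.
y_gold = 45.3999^0.49 ≈ 6.4857; c_gold = y_gold − 0.07·k_gold ≈ 3.3077.

(a) k_gold ≈ 45.3999; (b) c_gold ≈ 3.3077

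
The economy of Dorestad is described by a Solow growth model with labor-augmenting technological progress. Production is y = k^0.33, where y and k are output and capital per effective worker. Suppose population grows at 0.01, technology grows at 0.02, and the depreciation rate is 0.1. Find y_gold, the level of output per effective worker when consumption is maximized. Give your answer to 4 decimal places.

Break-even investment rate: n + g + δ = 0.01 + 0.02 + 0.1 = 0.13.
At the golden rule the marginal product of capital equals n+g+δ: 0.33·k^(0.33−1) = 0.13. Solving, k_gold = (0.33/0.13)^(1/0.67) ≈ 4.0164.
Output: y_gold = k_gold^0.33 = 4.0164^0.33 ≈ 1.5822.

y_gold ≈ 1.5822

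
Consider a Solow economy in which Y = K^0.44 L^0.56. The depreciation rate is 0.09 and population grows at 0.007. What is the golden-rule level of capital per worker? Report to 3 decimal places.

n + δ = 0.007 + 0.09 = 0.097.
Maximizing c = f(k) − (n+δ)·k gives f'(k) = n+δ, i.e. 0.44·k^(0.44−1) = 0.097, so k_gold = (0.44/0.097)^(1/0.56) ≈ 14.8814.

k_gold ≈ 14.881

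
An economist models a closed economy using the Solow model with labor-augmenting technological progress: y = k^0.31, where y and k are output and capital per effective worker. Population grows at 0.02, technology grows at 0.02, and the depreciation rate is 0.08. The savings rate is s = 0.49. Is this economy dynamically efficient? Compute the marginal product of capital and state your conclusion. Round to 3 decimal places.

Break-even investment rate: n + g + δ = 0.02 + 0.02 + 0.08 = 0.12.
Steady-state k*: s·k^0.31 = 0.12·k gives k* = (0.49/0.12)^(1/0.69) ≈ 7.6830.
MPK = 0.31·7.6830^(-0.69) ≈ 0.0759.
MPK < n+g+δ = 0.12, so the economy is dynamically inefficient (over-saving).

dynamically inefficient; MPK ≈ 0.076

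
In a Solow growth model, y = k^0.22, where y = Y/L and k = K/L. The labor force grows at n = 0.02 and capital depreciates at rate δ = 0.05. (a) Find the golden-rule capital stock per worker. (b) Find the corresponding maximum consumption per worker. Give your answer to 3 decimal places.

(a) k_gold ≈ 4.341; (b) c_gold ≈ 1.077

Capital per worker breaks even when investment replaces (n + δ)·k; here n + δ = 0.07.
At the golden rule the marginal product of capital equals n+δ: 0.22·k^(0.22−1) = 0.07. Solving, k_gold = (0.22/0.07)^(1/0.78) ≈ 4.3411.
y_gold = 4.3411^0.22 ≈ 1.3812; c_gold = y_gold − 0.07·k_gold ≈ 1.0774.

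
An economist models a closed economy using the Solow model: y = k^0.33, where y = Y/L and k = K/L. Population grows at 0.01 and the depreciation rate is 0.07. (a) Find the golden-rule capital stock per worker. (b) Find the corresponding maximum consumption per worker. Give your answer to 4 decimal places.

n + δ = 0.01 + 0.07 = 0.08.
Setting f'(k) = n+δ gives 0.33·k^(0.33−1) = 0.08, hence k_gold = (0.33/0.08)^(1/0.67) ≈ 8.2898.
y_gold = 8.2898^0.33 ≈ 2.0096; c_gold = y_gold − 0.08·k_gold ≈ 1.3465.

(a) k_gold ≈ 8.2898; (b) c_gold ≈ 1.3465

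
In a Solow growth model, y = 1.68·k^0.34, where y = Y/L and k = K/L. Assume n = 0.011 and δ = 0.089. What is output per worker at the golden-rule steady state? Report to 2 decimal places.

y_gold ≈ 4.12

Capital per worker breaks even when investment replaces (n + δ)·k; here n + δ = 0.1.
Maximizing c = f(k) − (n+δ)·k gives f'(k) = n+δ, i.e. 0.34·1.68·k^(0.34−1) = 0.1, so k_gold = (0.34·1.68/0.1)^(1/0.66) ≈ 14.0168.
Output: y_gold = 1.68·k_gold^0.34 = 1.68·14.0168^0.34 ≈ 4.1226.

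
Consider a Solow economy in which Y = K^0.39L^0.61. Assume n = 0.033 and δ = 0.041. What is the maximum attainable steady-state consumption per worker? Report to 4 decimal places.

The effective depreciation rate is n + δ = 0.033 + 0.041 = 0.074.
Setting f'(k) = n+δ gives 0.39·k^(0.39−1) = 0.074, hence k_gold = (0.39/0.074)^(1/0.61) ≈ 15.2522.
y_gold = 15.2522^0.39 ≈ 2.8940.
c_gold = y_gold − (n+δ)·k_gold = 2.8940 − 0.074·15.2522 ≈ 1.7653.

c_gold ≈ 1.7653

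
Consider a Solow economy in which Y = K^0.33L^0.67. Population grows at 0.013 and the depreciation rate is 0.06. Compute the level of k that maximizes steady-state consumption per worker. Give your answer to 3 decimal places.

k_gold ≈ 9.504

The effective depreciation rate is n + δ = 0.013 + 0.06 = 0.073.
Setting f'(k) = n+δ gives 0.33·k^(0.33−1) = 0.073, hence k_gold = (0.33/0.073)^(1/0.67) ≈ 9.5038.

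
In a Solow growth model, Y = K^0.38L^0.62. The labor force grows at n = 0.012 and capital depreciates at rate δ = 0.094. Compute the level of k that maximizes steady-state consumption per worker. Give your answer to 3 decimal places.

k_gold ≈ 7.840

Capital per worker breaks even when investment replaces (n + δ)·k; here n + δ = 0.106.
Golden rule sets MPK = n+δ: 0.38·k^(0.38−1) = 0.106, so k_gold = (0.38/0.106)^(1/0.62) ≈ 7.8401.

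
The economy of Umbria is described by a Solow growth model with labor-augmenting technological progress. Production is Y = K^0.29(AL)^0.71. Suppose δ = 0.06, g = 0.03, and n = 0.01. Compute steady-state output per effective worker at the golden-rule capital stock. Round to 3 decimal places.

y_gold ≈ 1.545

Capital per effective worker breaks even when investment replaces (n + g + δ)·k; here n + g + δ = 0.1.
At the golden rule the marginal product of capital equals n+g+δ: 0.29·k^(0.29−1) = 0.1. Solving, k_gold = (0.29/0.1)^(1/0.71) ≈ 4.4799.
Output: y_gold = k_gold^0.29 = 4.4799^0.29 ≈ 1.5448.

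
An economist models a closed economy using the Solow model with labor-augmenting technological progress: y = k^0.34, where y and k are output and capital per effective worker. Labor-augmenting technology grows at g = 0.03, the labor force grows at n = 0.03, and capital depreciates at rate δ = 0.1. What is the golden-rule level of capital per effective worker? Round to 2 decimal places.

k_gold ≈ 3.13

Break-even investment rate: n + g + δ = 0.03 + 0.03 + 0.1 = 0.16.
Golden rule sets MPK = n+g+δ: 0.34·k^(0.34−1) = 0.16, so k_gold = (0.34/0.16)^(1/0.66) ≈ 3.1333.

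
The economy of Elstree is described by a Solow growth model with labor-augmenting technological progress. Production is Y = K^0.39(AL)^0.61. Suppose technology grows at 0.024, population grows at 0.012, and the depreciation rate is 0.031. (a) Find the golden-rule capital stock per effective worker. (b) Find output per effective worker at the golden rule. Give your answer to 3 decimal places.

(a) k_gold ≈ 17.951; (b) y_gold ≈ 3.084

Capital per effective worker breaks even when investment replaces (n + g + δ)·k; here n + g + δ = 0.067.
Golden rule sets MPK = n+g+δ: 0.39·k^(0.39−1) = 0.067, so k_gold = (0.39/0.067)^(1/0.61) ≈ 17.9507.
y_gold = 17.9507^0.39 ≈ 3.0838.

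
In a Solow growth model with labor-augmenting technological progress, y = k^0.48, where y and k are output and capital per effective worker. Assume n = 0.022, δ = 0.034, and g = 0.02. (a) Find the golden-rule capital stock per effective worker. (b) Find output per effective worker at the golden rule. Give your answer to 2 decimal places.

(a) k_gold ≈ 34.62; (b) y_gold ≈ 5.48

The effective depreciation rate is n + g + δ = 0.022 + 0.02 + 0.034 = 0.076.
Setting f'(k) = n+g+δ gives 0.48·k^(0.48−1) = 0.076, hence k_gold = (0.48/0.076)^(1/0.52) ≈ 34.6166.
y_gold = 34.6166^0.48 ≈ 5.4810.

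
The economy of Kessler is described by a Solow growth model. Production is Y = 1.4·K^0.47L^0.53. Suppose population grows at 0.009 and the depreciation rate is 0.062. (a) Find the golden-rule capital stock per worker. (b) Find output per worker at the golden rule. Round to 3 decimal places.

(a) k_gold ≈ 66.752; (b) y_gold ≈ 10.084

Capital per worker breaks even when investment replaces (n + δ)·k; here n + δ = 0.071.
At the golden rule the marginal product of capital equals n+δ: 0.47·1.4·k^(0.47−1) = 0.071. Solving, k_gold = (0.47·1.4/0.071)^(1/0.53) ≈ 66.7524.
y_gold = 1.4·66.7524^0.47 ≈ 10.0839.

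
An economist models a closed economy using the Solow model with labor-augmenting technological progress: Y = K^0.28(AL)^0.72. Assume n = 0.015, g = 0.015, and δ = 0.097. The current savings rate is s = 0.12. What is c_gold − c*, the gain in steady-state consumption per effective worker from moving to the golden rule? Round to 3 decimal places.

Δc ≈ 0.118

Break-even investment rate: n + g + δ = 0.015 + 0.015 + 0.097 = 0.127.
Current steady state (s = 0.12): k* = (0.12/0.127)^(1/0.72) ≈ 0.9243, y* = 0.9243^0.28 ≈ 0.9782, c* = (1−0.12)·0.9782 ≈ 0.8608.
Maximizing c = f(k) − (n+g+δ)·k gives f'(k) = n+g+δ, i.e. 0.28·k^(0.28−1) = 0.127, so k_gold = (0.28/0.127)^(1/0.72) ≈ 2.9983.
y_gold = 2.9983^0.28 ≈ 1.3600, c_gold = y_gold − 0.127·k_gold ≈ 0.9792.
Gain: Δc = 0.9792 − 0.8608 ≈ 0.1184.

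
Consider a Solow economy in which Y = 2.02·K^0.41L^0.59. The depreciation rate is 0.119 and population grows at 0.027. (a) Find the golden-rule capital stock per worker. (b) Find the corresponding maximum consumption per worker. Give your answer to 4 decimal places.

(a) k_gold ≈ 18.9495; (b) c_gold ≈ 3.9812

The effective depreciation rate is n + δ = 0.027 + 0.119 = 0.146.
At the golden rule the marginal product of capital equals n+δ: 0.41·2.02·k^(0.41−1) = 0.146. Solving, k_gold = (0.41·2.02/0.146)^(1/0.59) ≈ 18.9495.
y_gold = 2.02·18.9495^0.41 ≈ 6.7479; c_gold = y_gold − 0.146·k_gold ≈ 3.9812.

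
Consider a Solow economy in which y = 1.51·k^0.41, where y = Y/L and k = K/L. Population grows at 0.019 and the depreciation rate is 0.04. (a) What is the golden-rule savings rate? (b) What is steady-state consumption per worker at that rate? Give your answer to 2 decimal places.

n + δ = 0.019 + 0.04 = 0.059.
For Cobb-Douglas, s_gold equals capital's share: s_gold = 0.41.
Golden rule sets MPK = n+δ: 0.41·1.51·k^(0.41−1) = 0.059, so k_gold = (0.41·1.51/0.059)^(1/0.59) ≈ 53.7470.
y_gold = 1.51·53.7470^0.41 ≈ 7.7343; c_gold = (1−0.41)·y_gold ≈ 4.5632.

(a) s_gold = 0.41; (b) c_gold ≈ 4.56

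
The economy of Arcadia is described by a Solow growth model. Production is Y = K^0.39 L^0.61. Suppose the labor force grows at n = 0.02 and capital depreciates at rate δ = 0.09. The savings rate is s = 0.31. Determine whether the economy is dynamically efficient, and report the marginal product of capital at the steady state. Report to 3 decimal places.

dynamically efficient; MPK ≈ 0.138

Capital per worker breaks even when investment replaces (n + δ)·k; here n + δ = 0.11.
Steady-state k*: s·k^0.39 = 0.11·k gives k* = (0.31/0.11)^(1/0.61) ≈ 5.4658.
MPK = 0.39·5.4658^(-0.61) ≈ 0.1384.
MPK > n+δ = 0.11, so the economy is dynamically efficient (under-saving).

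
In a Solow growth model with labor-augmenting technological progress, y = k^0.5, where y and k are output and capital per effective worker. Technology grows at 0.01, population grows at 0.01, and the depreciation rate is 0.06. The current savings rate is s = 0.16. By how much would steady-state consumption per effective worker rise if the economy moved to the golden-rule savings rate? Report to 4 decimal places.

Δc ≈ 1.4450

The effective depreciation rate is n + g + δ = 0.01 + 0.01 + 0.06 = 0.08.
Current steady state (s = 0.16): k* = (0.16/0.08)^(1/0.5) ≈ 4.0000, y* = 4.0000^0.5 ≈ 2.0000, c* = (1−0.16)·2.0000 ≈ 1.6800.
Maximizing c = f(k) − (n+g+δ)·k gives f'(k) = n+g+δ, i.e. 0.5·k^(0.5−1) = 0.08, so k_gold = (0.5/0.08)^(1/0.5) ≈ 39.0625.
y_gold = 39.0625^0.5 ≈ 6.2500, c_gold = y_gold − 0.08·k_gold ≈ 3.1250.
Gain: Δc = 3.1250 − 1.6800 ≈ 1.4450.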